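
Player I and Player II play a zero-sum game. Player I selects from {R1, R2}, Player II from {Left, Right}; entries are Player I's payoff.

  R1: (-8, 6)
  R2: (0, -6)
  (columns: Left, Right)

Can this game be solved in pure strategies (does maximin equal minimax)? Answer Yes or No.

No

Row minima: R1 → -8, R2 → -6; maximin = -6.
Column maxima: Left → 0, Right → 6; minimax = 0.
-6 ≠ 0, so no pure-strategy equilibrium exists.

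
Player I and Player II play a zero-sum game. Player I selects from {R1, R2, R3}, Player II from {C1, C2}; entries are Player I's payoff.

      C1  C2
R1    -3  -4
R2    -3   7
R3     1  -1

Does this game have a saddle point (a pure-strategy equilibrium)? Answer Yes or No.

No

Row minima: R1 → -4, R2 → -3, R3 → -1; maximin = -1.
Column maxima: C1 → 1, C2 → 7; minimax = 1.
-1 ≠ 1, so no pure-strategy equilibrium exists.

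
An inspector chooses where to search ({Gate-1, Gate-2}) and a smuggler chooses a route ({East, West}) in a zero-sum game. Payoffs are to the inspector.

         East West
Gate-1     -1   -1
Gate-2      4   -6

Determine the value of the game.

Row minima: Gate-1 → -1, Gate-2 → -6; maximin = -1.
Column maxima: East → 4, West → -1; minimax = -1.
Since maximin = minimax = -1, there is a saddle point and the value is -1.

-1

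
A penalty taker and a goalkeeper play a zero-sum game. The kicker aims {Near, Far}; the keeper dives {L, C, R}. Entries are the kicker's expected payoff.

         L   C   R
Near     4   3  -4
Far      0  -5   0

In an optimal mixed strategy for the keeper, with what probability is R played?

2/3

Row minima: Near → -4, Far → -5; maximin = -4.
Column maxima: L → 4, C → 3, R → 0; minimax = 0.
-4 ≠ 0, so there is no saddle point; optimal play is mixed.
L is strictly dominated by C (it gives the kicker strictly more in every row), so the keeper never plays it.
On the remaining 2×2 (Near, Far vs C, R):
Let the kicker play Near with probability p. Expected payoff against C: 3p + (-5)(1−p) = 8p − 5; against R: (-4)p + 0(1−p) = −4p.
Setting these equal: 8p − 5 = −4p ⇒ 12p = 5 ⇒ p = 5/12, and the value is (8)·(5/12) − 5 = -5/3.
For the keeper: with q = P(C), equating Near's and Far's payoffs gives 7q − 4 = −5q ⇒ q = 1/3.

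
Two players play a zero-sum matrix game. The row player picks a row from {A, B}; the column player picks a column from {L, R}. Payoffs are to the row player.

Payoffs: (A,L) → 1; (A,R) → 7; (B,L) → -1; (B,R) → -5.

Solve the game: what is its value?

1

Row minima: A → 1, B → -5; maximin = 1.
Column maxima: L → 1, R → 7; minimax = 1.
Since maximin = minimax = 1, there is a saddle point and the value is 1.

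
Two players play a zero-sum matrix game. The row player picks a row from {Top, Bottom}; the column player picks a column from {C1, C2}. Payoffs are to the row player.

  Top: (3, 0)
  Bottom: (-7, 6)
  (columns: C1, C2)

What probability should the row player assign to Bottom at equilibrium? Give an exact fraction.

3/16

Row minima: Top → 0, Bottom → -7; maximin = 0.
Column maxima: C1 → 3, C2 → 6; minimax = 3.
0 ≠ 3, so there is no saddle point; optimal play is mixed.
Let the row player play Top with probability p. Expected payoff against C1: 3p + (-7)(1−p) = 10p − 7; against C2: 0p + 6(1−p) = −6p + 6.
Setting these equal: 10p − 7 = −6p + 6 ⇒ 16p = 13 ⇒ p = 13/16, and the value is (10)·(13/16) − 7 = 9/8.
For the column player: with q = P(C1), equating Top's and Bottom's payoffs gives 3q = −13q + 6 ⇒ q = 3/8.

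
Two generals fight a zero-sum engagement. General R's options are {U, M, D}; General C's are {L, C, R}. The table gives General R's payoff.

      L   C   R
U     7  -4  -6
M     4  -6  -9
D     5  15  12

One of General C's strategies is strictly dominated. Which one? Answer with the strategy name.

C

R holds General R's payoff strictly below C in every row: -6 < -4, -9 < -6, 12 < 15.
So C is strictly dominated for General C.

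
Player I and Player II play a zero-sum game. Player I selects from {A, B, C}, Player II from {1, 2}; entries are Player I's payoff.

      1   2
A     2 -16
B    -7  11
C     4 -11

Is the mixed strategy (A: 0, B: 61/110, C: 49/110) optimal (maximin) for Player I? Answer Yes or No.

Against 1 this mix gives (61/110)·(-7) + (49/110)·4 = -21/10.
Against 2 this mix gives (61/110)·11 + (49/110)·(-11) = 6/5.
Player II will play 1, holding Player I to -21/10. Shifting weight toward the row that does better against 1 would raise this floor (the equalizing mix achieves -1 against both 1 and 2), so the proposed strategy is not optimal.

No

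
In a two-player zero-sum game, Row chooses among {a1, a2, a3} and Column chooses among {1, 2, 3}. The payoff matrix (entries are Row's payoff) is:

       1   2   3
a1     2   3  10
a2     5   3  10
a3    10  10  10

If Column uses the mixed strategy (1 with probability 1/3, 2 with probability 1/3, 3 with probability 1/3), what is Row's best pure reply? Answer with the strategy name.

Expected payoff of a1: (1/3)·2 + (1/3)·3 + (1/3)·10 = 5.
Expected payoff of a2: (1/3)·5 + (1/3)·3 + (1/3)·10 = 6.
Expected payoff of a3: (1/3)·10 + (1/3)·10 + (1/3)·10 = 10.
The largest is 10, so Row's best response is a3.

a3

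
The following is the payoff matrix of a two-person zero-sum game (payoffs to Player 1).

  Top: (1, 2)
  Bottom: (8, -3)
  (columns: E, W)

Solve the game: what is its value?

Row minima: Top → 1, Bottom → -3; maximin = 1.
Column maxima: E → 8, W → 2; minimax = 2.
1 ≠ 2, so there is no saddle point; optimal play is mixed.
Let Player 1 play Top with probability p. Expected payoff against E: 1p + 8(1−p) = −7p + 8; against W: 2p + (-3)(1−p) = 5p − 3.
Setting these equal: −7p + 8 = 5p − 3 ⇒ −12p = -11 ⇒ p = 11/12, and the value is (-7)·(11/12) + 8 = 19/12.
For Player 2: with q = P(E), equating Top's and Bottom's payoffs gives −q + 2 = 11q − 3 ⇒ q = 5/12.

19/12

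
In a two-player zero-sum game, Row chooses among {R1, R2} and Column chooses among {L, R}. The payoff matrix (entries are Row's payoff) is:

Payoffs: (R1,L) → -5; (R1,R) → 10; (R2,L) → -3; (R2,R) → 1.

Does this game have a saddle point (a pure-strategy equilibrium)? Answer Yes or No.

Yes

Row minima: R1 → -5, R2 → -3; maximin = -3.
Column maxima: L → -3, R → 10; minimax = -3.
maximin = minimax = -3, so a saddle point exists.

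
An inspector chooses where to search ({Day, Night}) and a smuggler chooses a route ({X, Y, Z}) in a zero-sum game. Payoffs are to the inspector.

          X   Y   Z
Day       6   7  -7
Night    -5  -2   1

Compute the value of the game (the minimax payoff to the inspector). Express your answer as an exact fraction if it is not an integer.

Row minima: Day → -7, Night → -5; maximin = -5.
Column maxima: X → 6, Y → 7, Z → 1; minimax = 1.
-5 ≠ 1, so there is no saddle point; optimal play is mixed.
Y is strictly dominated by X (it gives the inspector strictly more in every row), so the smuggler never plays it.
On the remaining 2×2 (Day, Night vs X, Z):
Let the inspector play Day with probability p. Expected payoff against X: 6p + (-5)(1−p) = 11p − 5; against Z: (-7)p + 1(1−p) = −8p + 1.
Setting these equal: 11p − 5 = −8p + 1 ⇒ 19p = 6 ⇒ p = 6/19, and the value is (11)·(6/19) − 5 = -29/19.
For the smuggler: with q = P(X), equating Day's and Night's payoffs gives 13q − 7 = −6q + 1 ⇒ q = 8/19.

-29/19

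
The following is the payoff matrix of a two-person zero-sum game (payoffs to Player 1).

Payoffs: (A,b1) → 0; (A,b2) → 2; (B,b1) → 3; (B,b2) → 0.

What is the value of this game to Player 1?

Row minima: A → 0, B → 0; maximin = 0.
Column maxima: b1 → 3, b2 → 2; minimax = 2.
0 ≠ 2, so there is no saddle point; optimal play is mixed.
Let Player 1 play A with probability p. Expected payoff against b1: 0p + 3(1−p) = −3p + 3; against b2: 2p + 0(1−p) = 2p.
Setting these equal: −3p + 3 = 2p ⇒ −5p = -3 ⇒ p = 3/5, and the value is (-3)·(3/5) + 3 = 6/5.
For Player 2: with q = P(b1), equating A's and B's payoffs gives −2q + 2 = 3q ⇒ q = 2/5.

6/5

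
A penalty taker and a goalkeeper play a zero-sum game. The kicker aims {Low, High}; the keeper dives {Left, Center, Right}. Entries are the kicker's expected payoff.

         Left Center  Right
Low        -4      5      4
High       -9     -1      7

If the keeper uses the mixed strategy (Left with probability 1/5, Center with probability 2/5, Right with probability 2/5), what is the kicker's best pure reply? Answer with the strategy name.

Expected payoff of Low: (1/5)·(-4) + (2/5)·5 + (2/5)·4 = 14/5.
Expected payoff of High: (1/5)·(-9) + (2/5)·(-1) + (2/5)·7 = 3/5.
The largest is 14/5, so the kicker's best response is Low.

Low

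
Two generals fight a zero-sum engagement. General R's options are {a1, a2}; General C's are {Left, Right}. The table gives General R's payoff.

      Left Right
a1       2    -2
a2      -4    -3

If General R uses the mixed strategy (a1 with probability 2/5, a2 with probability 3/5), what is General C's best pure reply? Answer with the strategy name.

If General C plays Left, General R's expected payoff is (2/5)·2 + (3/5)·(-4) = -8/5.
If General C plays Right, General R's expected payoff is (2/5)·(-2) + (3/5)·(-3) = -13/5.
General C minimizes General R's payoff; the smallest is -13/5, so the best response is Right.

Right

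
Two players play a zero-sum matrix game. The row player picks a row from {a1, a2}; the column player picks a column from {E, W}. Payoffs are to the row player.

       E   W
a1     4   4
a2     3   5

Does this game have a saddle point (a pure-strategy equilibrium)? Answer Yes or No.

Yes

Row minima: a1 → 4, a2 → 3; maximin = 4.
Column maxima: E → 4, W → 5; minimax = 4.
maximin = minimax = 4, so a saddle point exists.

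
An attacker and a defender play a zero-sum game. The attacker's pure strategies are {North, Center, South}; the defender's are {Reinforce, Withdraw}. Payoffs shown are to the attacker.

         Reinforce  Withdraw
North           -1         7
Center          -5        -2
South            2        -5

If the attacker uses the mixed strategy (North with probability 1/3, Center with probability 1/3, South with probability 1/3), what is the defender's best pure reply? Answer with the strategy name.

If the defender plays Reinforce, the attacker's expected payoff is (1/3)·(-1) + (1/3)·(-5) + (1/3)·2 = -4/3.
If the defender plays Withdraw, the attacker's expected payoff is (1/3)·7 + (1/3)·(-2) + (1/3)·(-5) = 0.
The defender minimizes the attacker's payoff; the smallest is -4/3, so the best response is Reinforce.

Reinforce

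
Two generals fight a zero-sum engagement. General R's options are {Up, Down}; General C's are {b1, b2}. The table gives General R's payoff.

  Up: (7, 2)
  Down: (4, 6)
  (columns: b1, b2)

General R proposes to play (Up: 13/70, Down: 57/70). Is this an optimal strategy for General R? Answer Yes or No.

Against b1 this mix gives (13/70)·7 + (57/70)·4 = 319/70.
Against b2 this mix gives (13/70)·2 + (57/70)·6 = 184/35.
General C will play b1, holding General R to 319/70. Shifting weight toward the row that does better against b1 would raise this floor (the equalizing mix achieves 34/7 against both b1 and b2), so the proposed strategy is not optimal.

No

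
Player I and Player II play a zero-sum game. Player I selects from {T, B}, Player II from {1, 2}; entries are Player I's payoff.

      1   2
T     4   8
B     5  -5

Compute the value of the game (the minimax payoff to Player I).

30/7

Row minima: T → 4, B → -5; maximin = 4.
Column maxima: 1 → 5, 2 → 8; minimax = 5.
4 ≠ 5, so there is no saddle point; optimal play is mixed.
Let Player I play T with probability p. Expected payoff against 1: 4p + 5(1−p) = −p + 5; against 2: 8p + (-5)(1−p) = 13p − 5.
Setting these equal: −p + 5 = 13p − 5 ⇒ −14p = -10 ⇒ p = 5/7, and the value is (-1)·(5/7) + 5 = 30/7.
For Player II: with q = P(1), equating T's and B's payoffs gives −4q + 8 = 10q − 5 ⇒ q = 13/14.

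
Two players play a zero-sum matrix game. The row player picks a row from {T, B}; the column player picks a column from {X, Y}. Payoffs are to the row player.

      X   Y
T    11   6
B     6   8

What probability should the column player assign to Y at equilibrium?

5/7

Row minima: T → 6, B → 6; maximin = 6.
Column maxima: X → 11, Y → 8; minimax = 8.
6 ≠ 8, so there is no saddle point; optimal play is mixed.
Let the row player play T with probability p. Expected payoff against X: 11p + 6(1−p) = 5p + 6; against Y: 6p + 8(1−p) = −2p + 8.
Setting these equal: 5p + 6 = −2p + 8 ⇒ 7p = 2 ⇒ p = 2/7, and the value is (5)·(2/7) + 6 = 52/7.
For the column player: with q = P(X), equating T's and B's payoffs gives 5q + 6 = −2q + 8 ⇒ q = 2/7.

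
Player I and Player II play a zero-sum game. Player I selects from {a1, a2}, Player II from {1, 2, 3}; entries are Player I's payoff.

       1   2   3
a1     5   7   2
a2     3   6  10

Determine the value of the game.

22/5

Row minima: a1 → 2, a2 → 3; maximin = 3.
Column maxima: 1 → 5, 2 → 7, 3 → 10; minimax = 5.
3 ≠ 5, so there is no saddle point; optimal play is mixed.
2 is strictly dominated by 1 (it gives Player I strictly more in every row), so Player II never plays it.
On the remaining 2×2 (a1, a2 vs 1, 3):
Let Player I play a1 with probability p. Expected payoff against 1: 5p + 3(1−p) = 2p + 3; against 3: 2p + 10(1−p) = −8p + 10.
Setting these equal: 2p + 3 = −8p + 10 ⇒ 10p = 7 ⇒ p = 7/10, and the value is (2)·(7/10) + 3 = 22/5.
For Player II: with q = P(1), equating a1's and a2's payoffs gives 3q + 2 = −7q + 10 ⇒ q = 4/5.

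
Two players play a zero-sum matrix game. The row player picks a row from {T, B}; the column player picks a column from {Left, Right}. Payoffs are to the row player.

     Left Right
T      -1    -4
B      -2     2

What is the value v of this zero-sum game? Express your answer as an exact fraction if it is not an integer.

-10/7

Row minima: T → -4, B → -2; maximin = -2.
Column maxima: Left → -1, Right → 2; minimax = -1.
-2 ≠ -1, so there is no saddle point; optimal play is mixed.
Let the row player play T with probability p. Expected payoff against Left: (-1)p + (-2)(1−p) = p − 2; against Right: (-4)p + 2(1−p) = −6p + 2.
Setting these equal: p − 2 = −6p + 2 ⇒ 7p = 4 ⇒ p = 4/7, and the value is (1)·(4/7) − 2 = -10/7.
For the column player: with q = P(Left), equating T's and B's payoffs gives 3q − 4 = −4q + 2 ⇒ q = 6/7.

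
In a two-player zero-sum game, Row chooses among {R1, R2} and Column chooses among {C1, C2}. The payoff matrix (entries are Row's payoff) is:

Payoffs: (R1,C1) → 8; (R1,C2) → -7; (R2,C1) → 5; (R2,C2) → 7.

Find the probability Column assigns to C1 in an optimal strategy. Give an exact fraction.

Row minima: R1 → -7, R2 → 5; maximin = 5.
Column maxima: C1 → 8, C2 → 7; minimax = 7.
5 ≠ 7, so there is no saddle point; optimal play is mixed.
Let Row play R1 with probability p. Expected payoff against C1: 8p + 5(1−p) = 3p + 5; against C2: (-7)p + 7(1−p) = −14p + 7.
Setting these equal: 3p + 5 = −14p + 7 ⇒ 17p = 2 ⇒ p = 2/17, and the value is (3)·(2/17) + 5 = 91/17.
For Column: with q = P(C1), equating R1's and R2's payoffs gives 15q − 7 = −2q + 7 ⇒ q = 14/17.

14/17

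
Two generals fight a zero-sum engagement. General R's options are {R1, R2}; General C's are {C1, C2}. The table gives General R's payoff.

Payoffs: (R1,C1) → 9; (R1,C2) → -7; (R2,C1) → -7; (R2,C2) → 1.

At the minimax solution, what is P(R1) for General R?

Row minima: R1 → -7, R2 → -7; maximin = -7.
Column maxima: C1 → 9, C2 → 1; minimax = 1.
-7 ≠ 1, so there is no saddle point; optimal play is mixed.
Let General R play R1 with probability p. Expected payoff against C1: 9p + (-7)(1−p) = 16p − 7; against C2: (-7)p + 1(1−p) = −8p + 1.
Setting these equal: 16p − 7 = −8p + 1 ⇒ 24p = 8 ⇒ p = 1/3, and the value is (16)·(1/3) − 7 = -5/3.
For General C: with q = P(C1), equating R1's and R2's payoffs gives 16q − 7 = −8q + 1 ⇒ q = 1/3.

1/3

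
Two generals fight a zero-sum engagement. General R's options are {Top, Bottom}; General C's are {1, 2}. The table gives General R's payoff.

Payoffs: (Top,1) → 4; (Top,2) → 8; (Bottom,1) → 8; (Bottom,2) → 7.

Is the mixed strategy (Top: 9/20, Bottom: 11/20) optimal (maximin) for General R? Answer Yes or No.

No

Against 1 this mix gives (9/20)·4 + (11/20)·8 = 31/5.
Against 2 this mix gives (9/20)·8 + (11/20)·7 = 149/20.
General C will play 1, holding General R to 31/5. Shifting weight toward the row that does better against 1 would raise this floor (the equalizing mix achieves 36/5 against both 1 and 2), so the proposed strategy is not optimal.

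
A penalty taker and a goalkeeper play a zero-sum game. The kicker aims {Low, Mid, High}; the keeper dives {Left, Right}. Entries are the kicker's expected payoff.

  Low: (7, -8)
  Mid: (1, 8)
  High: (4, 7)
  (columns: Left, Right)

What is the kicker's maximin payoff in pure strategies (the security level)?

Row minima: Low → -8, Mid → 1, High → 4.
The best of these is 4.

4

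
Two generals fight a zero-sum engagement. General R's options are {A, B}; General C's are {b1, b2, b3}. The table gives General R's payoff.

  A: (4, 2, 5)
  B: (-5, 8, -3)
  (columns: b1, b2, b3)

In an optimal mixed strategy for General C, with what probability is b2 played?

3/5

Row minima: A → 2, B → -5; maximin = 2.
Column maxima: b1 → 4, b2 → 8, b3 → 5; minimax = 4.
2 ≠ 4, so there is no saddle point; optimal play is mixed.
b3 is strictly dominated by b1 (it gives General R strictly more in every row), so General C never plays it.
On the remaining 2×2 (A, B vs b1, b2):
Let General R play A with probability p. Expected payoff against b1: 4p + (-5)(1−p) = 9p − 5; against b2: 2p + 8(1−p) = −6p + 8.
Setting these equal: 9p − 5 = −6p + 8 ⇒ 15p = 13 ⇒ p = 13/15, and the value is (9)·(13/15) − 5 = 14/5.
For General C: with q = P(b1), equating A's and B's payoffs gives 2q + 2 = −13q + 8 ⇒ q = 2/5.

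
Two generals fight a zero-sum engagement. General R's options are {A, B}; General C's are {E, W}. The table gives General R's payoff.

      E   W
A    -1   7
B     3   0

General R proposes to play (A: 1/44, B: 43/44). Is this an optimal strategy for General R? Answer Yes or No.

No

Against E this mix gives (1/44)·(-1) + (43/44)·3 = 32/11.
Against W this mix gives (1/44)·7 + (43/44)·0 = 7/44.
General C will play W, holding General R to 7/44. Shifting weight toward the row that does better against W would raise this floor (the equalizing mix achieves 21/11 against both W and E), so the proposed strategy is not optimal.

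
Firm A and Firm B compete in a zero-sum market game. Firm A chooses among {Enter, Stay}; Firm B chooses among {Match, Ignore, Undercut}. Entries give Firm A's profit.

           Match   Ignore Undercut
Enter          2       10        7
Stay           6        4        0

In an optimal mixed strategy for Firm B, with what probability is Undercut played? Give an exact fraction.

4/11

Row minima: Enter → 2, Stay → 0; maximin = 2.
Column maxima: Match → 6, Ignore → 10, Undercut → 7; minimax = 6.
2 ≠ 6, so there is no saddle point; optimal play is mixed.
Ignore is strictly dominated by Undercut (it gives Firm A strictly more in every row), so Firm B never plays it.
On the remaining 2×2 (Enter, Stay vs Match, Undercut):
Let Firm A play Enter with probability p. Expected payoff against Match: 2p + 6(1−p) = −4p + 6; against Undercut: 7p + 0(1−p) = 7p.
Setting these equal: −4p + 6 = 7p ⇒ −11p = -6 ⇒ p = 6/11, and the value is (-4)·(6/11) + 6 = 42/11.
For Firm B: with q = P(Match), equating Enter's and Stay's payoffs gives −5q + 7 = 6q ⇒ q = 7/11.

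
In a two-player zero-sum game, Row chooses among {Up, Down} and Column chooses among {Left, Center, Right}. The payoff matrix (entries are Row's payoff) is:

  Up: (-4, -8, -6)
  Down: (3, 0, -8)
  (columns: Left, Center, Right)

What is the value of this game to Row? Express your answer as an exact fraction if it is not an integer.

-32/5

Row minima: Up → -8, Down → -8; maximin = -8.
Column maxima: Left → 3, Center → 0, Right → -6; minimax = -6.
-8 ≠ -6, so there is no saddle point; optimal play is mixed.
Left is strictly dominated by Center (it gives Row strictly more in every row), so Column never plays it.
On the remaining 2×2 (Up, Down vs Center, Right):
Let Row play Up with probability p. Expected payoff against Center: (-8)p + 0(1−p) = −8p; against Right: (-6)p + (-8)(1−p) = 2p − 8.
Setting these equal: −8p = 2p − 8 ⇒ −10p = -8 ⇒ p = 4/5, and the value is (-8)·(4/5) = -32/5.
For Column: with q = P(Center), equating Up's and Down's payoffs gives −2q − 6 = 8q − 8 ⇒ q = 1/5.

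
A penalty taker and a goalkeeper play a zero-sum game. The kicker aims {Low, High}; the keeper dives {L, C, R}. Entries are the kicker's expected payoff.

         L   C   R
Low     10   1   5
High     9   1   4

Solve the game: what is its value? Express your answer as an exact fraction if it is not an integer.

Row minima: Low → 1, High → 1; maximin = 1.
Column maxima: L → 10, C → 1, R → 5; minimax = 1.
Since maximin = minimax = 1, there is a saddle point and the value is 1.

1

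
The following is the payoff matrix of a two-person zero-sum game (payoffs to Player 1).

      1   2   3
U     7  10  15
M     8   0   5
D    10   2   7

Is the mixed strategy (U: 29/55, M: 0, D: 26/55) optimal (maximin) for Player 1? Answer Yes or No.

No

Against 1 this mix gives (29/55)·7 + (26/55)·10 = 463/55.
Against 2 this mix gives (29/55)·10 + (26/55)·2 = 342/55.
Against 3 this mix gives (29/55)·15 + (26/55)·7 = 617/55.
Player 2 will play 2, holding Player 1 to 342/55. Shifting weight toward the row that does better against 2 would raise this floor (the equalizing mix achieves 86/11 against both 2 and 1), so the proposed strategy is not optimal.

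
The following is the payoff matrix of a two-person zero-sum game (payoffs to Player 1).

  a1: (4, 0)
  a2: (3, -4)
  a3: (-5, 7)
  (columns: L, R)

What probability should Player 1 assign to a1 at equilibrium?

3/4

Row minima: a1 → 0, a2 → -4, a3 → -5; maximin = 0.
Column maxima: L → 4, R → 7; minimax = 4.
0 ≠ 4, so there is no saddle point; optimal play is mixed.
a2 is strictly dominated by a1, so Player 1 never plays it.
On the remaining 2×2 (a1, a3 vs L, R):
Let Player 1 play a1 with probability p. Expected payoff against L: 4p + (-5)(1−p) = 9p − 5; against R: 0p + 7(1−p) = −7p + 7.
Setting these equal: 9p − 5 = −7p + 7 ⇒ 16p = 12 ⇒ p = 3/4, and the value is (9)·(3/4) − 5 = 7/4.
For Player 2: with q = P(L), equating a1's and a3's payoffs gives 4q = −12q + 7 ⇒ q = 7/16.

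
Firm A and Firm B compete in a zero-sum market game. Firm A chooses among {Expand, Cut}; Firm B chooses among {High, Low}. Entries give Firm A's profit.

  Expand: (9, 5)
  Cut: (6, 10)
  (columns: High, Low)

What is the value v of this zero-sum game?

15/2

Row minima: Expand → 5, Cut → 6; maximin = 6.
Column maxima: High → 9, Low → 10; minimax = 9.
6 ≠ 9, so there is no saddle point; optimal play is mixed.
Let Firm A play Expand with probability p. Expected payoff against High: 9p + 6(1−p) = 3p + 6; against Low: 5p + 10(1−p) = −5p + 10.
Setting these equal: 3p + 6 = −5p + 10 ⇒ 8p = 4 ⇒ p = 1/2, and the value is (3)·(1/2) + 6 = 15/2.
For Firm B: with q = P(High), equating Expand's and Cut's payoffs gives 4q + 5 = −4q + 10 ⇒ q = 5/8.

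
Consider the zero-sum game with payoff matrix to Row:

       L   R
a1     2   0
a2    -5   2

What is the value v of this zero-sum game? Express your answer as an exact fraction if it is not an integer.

4/9

Row minima: a1 → 0, a2 → -5; maximin = 0.
Column maxima: L → 2, R → 2; minimax = 2.
0 ≠ 2, so there is no saddle point; optimal play is mixed.
Let Row play a1 with probability p. Expected payoff against L: 2p + (-5)(1−p) = 7p − 5; against R: 0p + 2(1−p) = −2p + 2.
Setting these equal: 7p − 5 = −2p + 2 ⇒ 9p = 7 ⇒ p = 7/9, and the value is (7)·(7/9) − 5 = 4/9.
For Column: with q = P(L), equating a1's and a2's payoffs gives 2q = −7q + 2 ⇒ q = 2/9.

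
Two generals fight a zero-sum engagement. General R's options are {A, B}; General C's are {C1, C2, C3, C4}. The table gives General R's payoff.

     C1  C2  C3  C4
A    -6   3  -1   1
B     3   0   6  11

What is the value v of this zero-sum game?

3/4

Row minima: A → -6, B → 0; maximin = 0.
Column maxima: C1 → 3, C2 → 3, C3 → 6, C4 → 11; minimax = 3.
0 ≠ 3, so there is no saddle point; optimal play is mixed.
C3 is strictly dominated by C1 (it gives General R strictly more in every row), so General C never plays it.
C4 is strictly dominated by C1 (it gives General R strictly more in every row), so General C never plays it.
On the remaining 2×2 (A, B vs C1, C2):
Let General R play A with probability p. Expected payoff against C1: (-6)p + 3(1−p) = −9p + 3; against C2: 3p + 0(1−p) = 3p.
Setting these equal: −9p + 3 = 3p ⇒ −12p = -3 ⇒ p = 1/4, and the value is (-9)·(1/4) + 3 = 3/4.
For General C: with q = P(C1), equating A's and B's payoffs gives −9q + 3 = 3q ⇒ q = 1/4.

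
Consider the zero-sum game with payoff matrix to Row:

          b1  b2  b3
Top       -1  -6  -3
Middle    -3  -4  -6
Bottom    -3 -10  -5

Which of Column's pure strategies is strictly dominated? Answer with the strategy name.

b1

b2 holds Row's payoff strictly below b1 in every row: -6 < -1, -4 < -3, -10 < -3.
So b1 is strictly dominated for Column.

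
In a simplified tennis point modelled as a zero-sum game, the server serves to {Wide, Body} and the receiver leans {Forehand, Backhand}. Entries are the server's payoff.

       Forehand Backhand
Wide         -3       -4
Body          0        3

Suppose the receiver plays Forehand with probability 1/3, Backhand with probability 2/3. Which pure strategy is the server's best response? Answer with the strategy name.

Expected payoff of Wide: (1/3)·(-3) + (2/3)·(-4) = -11/3.
Expected payoff of Body: (1/3)·0 + (2/3)·3 = 2.
The largest is 2, so the server's best response is Body.

Body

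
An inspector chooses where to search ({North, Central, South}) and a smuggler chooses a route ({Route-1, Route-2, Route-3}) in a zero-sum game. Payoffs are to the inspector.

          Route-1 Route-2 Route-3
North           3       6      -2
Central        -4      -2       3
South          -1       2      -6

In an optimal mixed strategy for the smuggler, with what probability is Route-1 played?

5/12

Row minima: North → -2, Central → -4, South → -6; maximin = -2.
Column maxima: Route-1 → 3, Route-2 → 6, Route-3 → 3; minimax = 3.
-2 ≠ 3, so there is no saddle point; optimal play is mixed.
South is strictly dominated by North, so the inspector never plays it.
Route-2 is strictly dominated by Route-1 (it gives the inspector strictly more in every row), so the smuggler never plays it.
On the remaining 2×2 (North, Central vs Route-1, Route-3):
Let the inspector play North with probability p. Expected payoff against Route-1: 3p + (-4)(1−p) = 7p − 4; against Route-3: (-2)p + 3(1−p) = −5p + 3.
Setting these equal: 7p − 4 = −5p + 3 ⇒ 12p = 7 ⇒ p = 7/12, and the value is (7)·(7/12) − 4 = 1/12.
For the smuggler: with q = P(Route-1), equating North's and Central's payoffs gives 5q − 2 = −7q + 3 ⇒ q = 5/12.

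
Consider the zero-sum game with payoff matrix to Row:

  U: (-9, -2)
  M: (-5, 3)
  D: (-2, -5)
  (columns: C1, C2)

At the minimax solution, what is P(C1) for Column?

Row minima: U → -9, M → -5, D → -5; maximin = -5.
Column maxima: C1 → -2, C2 → 3; minimax = -2.
-5 ≠ -2, so there is no saddle point; optimal play is mixed.
U is strictly dominated by M, so Row never plays it.
On the remaining 2×2 (M, D vs C1, C2):
Let Row play M with probability p. Expected payoff against C1: (-5)p + (-2)(1−p) = −3p − 2; against C2: 3p + (-5)(1−p) = 8p − 5.
Setting these equal: −3p − 2 = 8p − 5 ⇒ −11p = -3 ⇒ p = 3/11, and the value is (-3)·(3/11) − 2 = -31/11.
For Column: with q = P(C1), equating M's and D's payoffs gives −8q + 3 = 3q − 5 ⇒ q = 8/11.

8/11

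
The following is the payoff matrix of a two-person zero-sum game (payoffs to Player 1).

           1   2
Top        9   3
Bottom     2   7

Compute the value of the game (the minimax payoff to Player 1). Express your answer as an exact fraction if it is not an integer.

57/11

Row minima: Top → 3, Bottom → 2; maximin = 3.
Column maxima: 1 → 9, 2 → 7; minimax = 7.
3 ≠ 7, so there is no saddle point; optimal play is mixed.
Let Player 1 play Top with probability p. Expected payoff against 1: 9p + 2(1−p) = 7p + 2; against 2: 3p + 7(1−p) = −4p + 7.
Setting these equal: 7p + 2 = −4p + 7 ⇒ 11p = 5 ⇒ p = 5/11, and the value is (7)·(5/11) + 2 = 57/11.
For Player 2: with q = P(1), equating Top's and Bottom's payoffs gives 6q + 3 = −5q + 7 ⇒ q = 4/11.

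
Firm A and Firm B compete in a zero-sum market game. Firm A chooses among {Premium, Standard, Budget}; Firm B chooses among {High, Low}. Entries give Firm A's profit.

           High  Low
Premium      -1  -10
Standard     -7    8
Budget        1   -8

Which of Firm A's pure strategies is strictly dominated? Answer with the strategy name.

Premium

Budget gives a strictly higher payoff than Premium against every column: 1 > -1, -8 > -10.
So Premium is strictly dominated and Firm A never plays it.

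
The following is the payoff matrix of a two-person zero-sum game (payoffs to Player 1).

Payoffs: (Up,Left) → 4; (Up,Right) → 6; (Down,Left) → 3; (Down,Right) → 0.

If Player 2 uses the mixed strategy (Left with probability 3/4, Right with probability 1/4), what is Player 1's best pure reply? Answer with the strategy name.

Up

Expected payoff of Up: (3/4)·4 + (1/4)·6 = 9/2.
Expected payoff of Down: (3/4)·3 + (1/4)·0 = 9/4.
The largest is 9/2, so Player 1's best response is Up.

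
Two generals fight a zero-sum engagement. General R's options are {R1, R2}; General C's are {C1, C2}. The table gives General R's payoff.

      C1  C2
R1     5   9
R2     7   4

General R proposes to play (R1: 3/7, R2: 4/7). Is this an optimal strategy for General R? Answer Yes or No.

Yes

Against C1 this mix gives (3/7)·5 + (4/7)·7 = 43/7.
Against C2 this mix gives (3/7)·9 + (4/7)·4 = 43/7.
All of General C's active replies (C1, C2) yield 43/7, and no column does worse for General R. The mix makes General C indifferent and guarantees 43/7, so it is optimal.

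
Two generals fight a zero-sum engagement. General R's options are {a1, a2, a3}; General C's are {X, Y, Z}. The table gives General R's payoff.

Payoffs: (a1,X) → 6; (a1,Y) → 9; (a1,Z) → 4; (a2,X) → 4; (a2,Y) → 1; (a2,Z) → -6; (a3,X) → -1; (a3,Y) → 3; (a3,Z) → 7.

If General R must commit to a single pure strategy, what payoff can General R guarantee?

Row minima: a1 → 4, a2 → -6, a3 → -1.
The best of these is 4.

4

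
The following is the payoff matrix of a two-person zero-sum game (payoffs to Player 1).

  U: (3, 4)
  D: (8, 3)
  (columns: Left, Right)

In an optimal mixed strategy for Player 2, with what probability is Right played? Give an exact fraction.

Row minima: U → 3, D → 3; maximin = 3.
Column maxima: Left → 8, Right → 4; minimax = 4.
3 ≠ 4, so there is no saddle point; optimal play is mixed.
Let Player 1 play U with probability p. Expected payoff against Left: 3p + 8(1−p) = −5p + 8; against Right: 4p + 3(1−p) = p + 3.
Setting these equal: −5p + 8 = p + 3 ⇒ −6p = -5 ⇒ p = 5/6, and the value is (-5)·(5/6) + 8 = 23/6.
For Player 2: with q = P(Left), equating U's and D's payoffs gives −q + 4 = 5q + 3 ⇒ q = 1/6.

5/6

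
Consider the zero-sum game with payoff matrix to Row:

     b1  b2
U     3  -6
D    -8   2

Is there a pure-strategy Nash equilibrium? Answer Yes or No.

Row minima: U → -6, D → -8; maximin = -6.
Column maxima: b1 → 3, b2 → 2; minimax = 2.
-6 ≠ 2, so no pure-strategy equilibrium exists.

No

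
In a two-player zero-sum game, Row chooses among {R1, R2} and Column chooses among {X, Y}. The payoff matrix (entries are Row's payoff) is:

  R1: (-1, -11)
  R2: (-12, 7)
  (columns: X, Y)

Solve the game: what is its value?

Row minima: R1 → -11, R2 → -12; maximin = -11.
Column maxima: X → -1, Y → 7; minimax = -1.
-11 ≠ -1, so there is no saddle point; optimal play is mixed.
Let Row play R1 with probability p. Expected payoff against X: (-1)p + (-12)(1−p) = 11p − 12; against Y: (-11)p + 7(1−p) = −18p + 7.
Setting these equal: 11p − 12 = −18p + 7 ⇒ 29p = 19 ⇒ p = 19/29, and the value is (11)·(19/29) − 12 = -139/29.
For Column: with q = P(X), equating R1's and R2's payoffs gives 10q − 11 = −19q + 7 ⇒ q = 18/29.

-139/29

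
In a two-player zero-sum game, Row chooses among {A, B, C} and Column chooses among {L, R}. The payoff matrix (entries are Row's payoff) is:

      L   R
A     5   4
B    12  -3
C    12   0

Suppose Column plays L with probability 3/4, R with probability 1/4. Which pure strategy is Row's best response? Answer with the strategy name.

C

Expected payoff of A: (3/4)·5 + (1/4)·4 = 19/4.
Expected payoff of B: (3/4)·12 + (1/4)·(-3) = 33/4.
Expected payoff of C: (3/4)·12 + (1/4)·0 = 9.
The largest is 9, so Row's best response is C.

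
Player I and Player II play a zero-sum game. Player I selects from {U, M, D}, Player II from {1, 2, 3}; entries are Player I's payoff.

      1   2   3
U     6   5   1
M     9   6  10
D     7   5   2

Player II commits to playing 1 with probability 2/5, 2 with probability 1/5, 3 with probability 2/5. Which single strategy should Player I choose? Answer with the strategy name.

Expected payoff of U: (2/5)·6 + (1/5)·5 + (2/5)·1 = 19/5.
Expected payoff of M: (2/5)·9 + (1/5)·6 + (2/5)·10 = 44/5.
Expected payoff of D: (2/5)·7 + (1/5)·5 + (2/5)·2 = 23/5.
The largest is 44/5, so Player I's best response is M.

M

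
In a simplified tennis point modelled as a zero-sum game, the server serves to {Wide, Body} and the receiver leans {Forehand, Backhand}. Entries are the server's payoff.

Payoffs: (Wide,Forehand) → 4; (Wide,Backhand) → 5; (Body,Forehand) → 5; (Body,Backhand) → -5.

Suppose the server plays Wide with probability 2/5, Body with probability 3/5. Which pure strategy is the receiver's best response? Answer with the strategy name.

Backhand

If the receiver plays Forehand, the server's expected payoff is (2/5)·4 + (3/5)·5 = 23/5.
If the receiver plays Backhand, the server's expected payoff is (2/5)·5 + (3/5)·(-5) = -1.
The receiver minimizes the server's payoff; the smallest is -1, so the best response is Backhand.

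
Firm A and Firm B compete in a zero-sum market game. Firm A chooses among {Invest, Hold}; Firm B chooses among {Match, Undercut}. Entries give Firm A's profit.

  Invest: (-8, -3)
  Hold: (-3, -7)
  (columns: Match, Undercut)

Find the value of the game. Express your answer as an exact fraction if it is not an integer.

Row minima: Invest → -8, Hold → -7; maximin = -7.
Column maxima: Match → -3, Undercut → -3; minimax = -3.
-7 ≠ -3, so there is no saddle point; optimal play is mixed.
Let Firm A play Invest with probability p. Expected payoff against Match: (-8)p + (-3)(1−p) = −5p − 3; against Undercut: (-3)p + (-7)(1−p) = 4p − 7.
Setting these equal: −5p − 3 = 4p − 7 ⇒ −9p = -4 ⇒ p = 4/9, and the value is (-5)·(4/9) − 3 = -47/9.
For Firm B: with q = P(Match), equating Invest's and Hold's payoffs gives −5q − 3 = 4q − 7 ⇒ q = 4/9.

-47/9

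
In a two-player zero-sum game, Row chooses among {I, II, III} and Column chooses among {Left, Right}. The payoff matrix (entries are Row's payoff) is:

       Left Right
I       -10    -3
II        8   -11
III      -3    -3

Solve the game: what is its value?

-3

Row minima: I → -10, II → -11, III → -3; maximin = -3.
Column maxima: Left → 8, Right → -3; minimax = -3.
Since maximin = minimax = -3, there is a saddle point and the value is -3.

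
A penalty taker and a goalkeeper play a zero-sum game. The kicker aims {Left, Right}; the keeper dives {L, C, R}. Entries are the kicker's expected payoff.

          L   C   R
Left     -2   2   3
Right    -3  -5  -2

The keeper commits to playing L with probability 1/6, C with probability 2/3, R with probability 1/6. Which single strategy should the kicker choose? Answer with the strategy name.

Left

Expected payoff of Left: (1/6)·(-2) + (2/3)·2 + (1/6)·3 = 3/2.
Expected payoff of Right: (1/6)·(-3) + (2/3)·(-5) + (1/6)·(-2) = -25/6.
The largest is 3/2, so the kicker's best response is Left.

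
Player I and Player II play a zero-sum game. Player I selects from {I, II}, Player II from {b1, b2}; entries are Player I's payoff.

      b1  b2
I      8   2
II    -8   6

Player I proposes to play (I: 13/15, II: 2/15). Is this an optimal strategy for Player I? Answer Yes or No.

No

Against b1 this mix gives (13/15)·8 + (2/15)·(-8) = 88/15.
Against b2 this mix gives (13/15)·2 + (2/15)·6 = 38/15.
Player II will play b2, holding Player I to 38/15. Shifting weight toward the row that does better against b2 would raise this floor (the equalizing mix achieves 16/5 against both b2 and b1), so the proposed strategy is not optimal.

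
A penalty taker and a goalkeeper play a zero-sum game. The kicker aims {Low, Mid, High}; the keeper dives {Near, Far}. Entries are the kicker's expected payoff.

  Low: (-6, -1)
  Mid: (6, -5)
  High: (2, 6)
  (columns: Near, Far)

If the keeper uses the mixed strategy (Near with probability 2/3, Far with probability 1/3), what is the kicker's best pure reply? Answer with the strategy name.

High

Expected payoff of Low: (2/3)·(-6) + (1/3)·(-1) = -13/3.
Expected payoff of Mid: (2/3)·6 + (1/3)·(-5) = 7/3.
Expected payoff of High: (2/3)·2 + (1/3)·6 = 10/3.
The largest is 10/3, so the kicker's best response is High.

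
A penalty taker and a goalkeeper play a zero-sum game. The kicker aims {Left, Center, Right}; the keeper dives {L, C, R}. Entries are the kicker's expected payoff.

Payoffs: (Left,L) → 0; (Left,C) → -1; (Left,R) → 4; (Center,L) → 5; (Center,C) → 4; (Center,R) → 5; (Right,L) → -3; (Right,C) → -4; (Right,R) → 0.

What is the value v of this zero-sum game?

4

Row minima: Left → -1, Center → 4, Right → -4; maximin = 4.
Column maxima: L → 5, C → 4, R → 5; minimax = 4.
Since maximin = minimax = 4, there is a saddle point and the value is 4.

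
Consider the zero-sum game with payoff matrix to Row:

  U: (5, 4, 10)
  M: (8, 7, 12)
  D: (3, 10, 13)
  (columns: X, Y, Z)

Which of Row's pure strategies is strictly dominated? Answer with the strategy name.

U

M gives a strictly higher payoff than U against every column: 8 > 5, 7 > 4, 12 > 10.
So U is strictly dominated and Row never plays it.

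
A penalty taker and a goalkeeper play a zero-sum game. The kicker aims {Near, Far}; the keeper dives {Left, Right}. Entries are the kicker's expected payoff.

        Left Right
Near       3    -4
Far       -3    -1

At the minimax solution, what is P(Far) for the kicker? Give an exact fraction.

7/9

Row minima: Near → -4, Far → -3; maximin = -3.
Column maxima: Left → 3, Right → -1; minimax = -1.
-3 ≠ -1, so there is no saddle point; optimal play is mixed.
Let the kicker play Near with probability p. Expected payoff against Left: 3p + (-3)(1−p) = 6p − 3; against Right: (-4)p + (-1)(1−p) = −3p − 1.
Setting these equal: 6p − 3 = −3p − 1 ⇒ 9p = 2 ⇒ p = 2/9, and the value is (6)·(2/9) − 3 = -5/3.
For the keeper: with q = P(Left), equating Near's and Far's payoffs gives 7q − 4 = −2q − 1 ⇒ q = 1/3.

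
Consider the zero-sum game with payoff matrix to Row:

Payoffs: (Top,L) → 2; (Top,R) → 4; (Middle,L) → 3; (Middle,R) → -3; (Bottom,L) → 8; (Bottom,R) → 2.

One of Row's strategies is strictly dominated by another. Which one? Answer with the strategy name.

Bottom gives a strictly higher payoff than Middle against every column: 8 > 3, 2 > -3.
So Middle is strictly dominated and Row never plays it.

Middle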